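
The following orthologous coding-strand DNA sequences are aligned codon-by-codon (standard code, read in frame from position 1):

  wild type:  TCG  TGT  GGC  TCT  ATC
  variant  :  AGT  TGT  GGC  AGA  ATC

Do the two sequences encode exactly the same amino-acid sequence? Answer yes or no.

no

Codon 1: TCG Ser / AGT Ser — synonymous.
Codon 2: TGT Cys / TGT Cys — identical.
Codon 3: GGC Gly / GGC Gly — identical.
Codon 4: TCT Ser / AGA Arg — nonsynonymous.
Codon 5: ATC Ile / ATC Ile — identical.
Nonsynonymous differences: 1 → different protein.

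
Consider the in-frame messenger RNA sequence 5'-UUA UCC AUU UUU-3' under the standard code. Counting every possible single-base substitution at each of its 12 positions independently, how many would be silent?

8

Codon 1 (UUA, Leu): 2 synonymous substitutions.
Codon 2 (UCC, Ser): 3 synonymous substitutions.
Codon 3 (AUU, Ile): 2 synonymous substitutions.
Codon 4 (UUU, Phe): 1 synonymous substitution.
Total: 2 + 3 + 2 + 1 = 8.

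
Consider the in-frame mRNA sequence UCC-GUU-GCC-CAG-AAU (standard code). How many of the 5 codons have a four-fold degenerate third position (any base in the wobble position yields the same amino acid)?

3

Codon 1 UCC (Ser): third position 4-fold.
Codon 2 GUU (Val): third position 4-fold.
Codon 3 GCC (Ala): third position 4-fold.
Codon 4 CAG (Gln): third position 2-fold.
Codon 5 AAU (Asn): third position 2-fold.
Four-fold degenerate third positions: 3.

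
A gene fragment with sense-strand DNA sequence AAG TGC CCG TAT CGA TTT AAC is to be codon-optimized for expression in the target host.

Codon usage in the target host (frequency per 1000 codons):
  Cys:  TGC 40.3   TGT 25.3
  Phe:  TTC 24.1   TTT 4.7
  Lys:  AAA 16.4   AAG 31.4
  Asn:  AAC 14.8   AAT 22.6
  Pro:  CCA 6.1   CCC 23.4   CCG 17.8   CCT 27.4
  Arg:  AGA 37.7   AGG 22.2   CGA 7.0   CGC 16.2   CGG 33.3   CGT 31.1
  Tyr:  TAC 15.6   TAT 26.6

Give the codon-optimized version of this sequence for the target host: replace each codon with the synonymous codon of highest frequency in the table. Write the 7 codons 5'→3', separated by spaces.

Codon 1 (Lys): best is AAG at 31.4.
Codon 2 (Cys): best is TGC at 40.3.
Codon 3 (Pro): best is CCT at 27.4.
Codon 4 (Tyr): best is TAT at 26.6.
Codon 5 (Arg): best is AGA at 37.7.
Codon 6 (Phe): best is TTC at 24.1.
Codon 7 (Asn): best is AAT at 22.6.

AAG TGC CCT TAT AGA TTC AAT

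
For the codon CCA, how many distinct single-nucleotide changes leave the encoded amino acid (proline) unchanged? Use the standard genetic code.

3

Position 1: none → 0 synonymous.
Position 2: none → 0 synonymous.
Position 3: CCU, CCC, CCG → 3 synonymous.
Total: 0 + 0 + 3 = 3.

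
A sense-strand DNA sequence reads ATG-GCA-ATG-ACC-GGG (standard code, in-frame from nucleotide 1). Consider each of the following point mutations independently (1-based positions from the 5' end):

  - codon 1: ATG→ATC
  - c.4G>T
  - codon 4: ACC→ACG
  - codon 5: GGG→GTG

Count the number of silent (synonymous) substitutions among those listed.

Codon 1: ATG (Met) → ATC (Ile) — missense.
Codon 2: GCA (Ala) → TCA (Ser) — missense.
Codon 4: ACC (Thr) → ACG (Thr) — synonymous.
Codon 5: GGG (Gly) → GTG (Val) — missense.
Synonymous: 1 of 4.

1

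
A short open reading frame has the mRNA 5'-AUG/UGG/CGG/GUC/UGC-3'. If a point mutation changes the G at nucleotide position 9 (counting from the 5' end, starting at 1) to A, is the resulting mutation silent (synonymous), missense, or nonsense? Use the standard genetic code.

Position 9 falls in codon 3: CGG → Arg.
After the substitution the codon is CGA → Arg.
Both encode Arg, so the change is synonymous.

silent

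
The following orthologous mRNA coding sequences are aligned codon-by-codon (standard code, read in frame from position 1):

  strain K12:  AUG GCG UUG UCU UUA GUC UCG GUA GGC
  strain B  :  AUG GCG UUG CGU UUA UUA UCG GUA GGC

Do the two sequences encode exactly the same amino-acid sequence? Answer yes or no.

Codon 1: AUG Met / AUG Met — identical.
Codon 2: GCG Ala / GCG Ala — identical.
Codon 3: UUG Leu / UUG Leu — identical.
Codon 4: UCU Ser / CGU Arg — nonsynonymous.
Codon 5: UUA Leu / UUA Leu — identical.
Codon 6: GUC Val / UUA Leu — nonsynonymous.
Codon 7: UCG Ser / UCG Ser — identical.
Codon 8: GUA Val / GUA Val — identical.
Codon 9: GGC Gly / GGC Gly — identical.
Nonsynonymous differences: 2 → different protein.

no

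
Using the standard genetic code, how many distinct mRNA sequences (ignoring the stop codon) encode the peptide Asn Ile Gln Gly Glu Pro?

384

Asn: 2 codons.
Ile: 3 codons.
Gln: 2 codons.
Gly: 4 codons.
Glu: 2 codons.
Pro: 4 codons.
2 × 3 × 2 × 4 × 2 × 4 = 384.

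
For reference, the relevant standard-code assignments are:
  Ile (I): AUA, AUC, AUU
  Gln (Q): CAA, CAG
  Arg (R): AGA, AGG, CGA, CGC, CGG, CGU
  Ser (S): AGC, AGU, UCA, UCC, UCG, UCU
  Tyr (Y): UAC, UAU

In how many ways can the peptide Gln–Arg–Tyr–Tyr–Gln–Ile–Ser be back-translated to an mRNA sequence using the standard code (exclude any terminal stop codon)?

1728

Gln: 2 codons.
Arg: 6 codons.
Tyr: 2 codons.
Tyr: 2 codons.
Gln: 2 codons.
Ile: 3 codons.
Ser: 6 codons.
2 × 6 × 2 × 2 × 2 × 3 × 6 = 1728.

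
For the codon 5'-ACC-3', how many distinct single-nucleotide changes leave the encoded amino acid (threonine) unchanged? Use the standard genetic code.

3

Position 1: none → 0 synonymous.
Position 2: none → 0 synonymous.
Position 3: ACT, ACA, ACG → 3 synonymous.
Total: 0 + 0 + 3 = 3.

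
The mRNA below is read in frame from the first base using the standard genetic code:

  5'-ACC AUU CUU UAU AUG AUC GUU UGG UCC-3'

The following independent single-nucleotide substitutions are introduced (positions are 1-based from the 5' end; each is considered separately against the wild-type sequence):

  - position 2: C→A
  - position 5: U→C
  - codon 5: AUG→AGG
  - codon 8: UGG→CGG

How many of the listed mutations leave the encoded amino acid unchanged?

0

Codon 1: ACC (Thr) → AAC (Asn) — missense.
Codon 2: AUU (Ile) → ACU (Thr) — missense.
Codon 5: AUG (Met) → AGG (Arg) — missense.
Codon 8: UGG (Trp) → CGG (Arg) — missense.
Synonymous: 0 of 4.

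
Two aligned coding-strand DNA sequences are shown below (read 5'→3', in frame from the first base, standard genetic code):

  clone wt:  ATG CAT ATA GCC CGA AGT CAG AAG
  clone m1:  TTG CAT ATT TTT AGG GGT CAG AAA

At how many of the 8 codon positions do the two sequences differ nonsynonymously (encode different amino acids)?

3

Codon 1: ATG Met / TTG Leu — nonsynonymous.
Codon 2: CAT His / CAT His — identical.
Codon 3: ATA Ile / ATT Ile — synonymous.
Codon 4: GCC Ala / TTT Phe — nonsynonymous.
Codon 5: CGA Arg / AGG Arg — synonymous.
Codon 6: AGT Ser / GGT Gly — nonsynonymous.
Codon 7: CAG Gln / CAG Gln — identical.
Codon 8: AAG Lys / AAA Lys — synonymous.
Nonsynonymous differences: 3.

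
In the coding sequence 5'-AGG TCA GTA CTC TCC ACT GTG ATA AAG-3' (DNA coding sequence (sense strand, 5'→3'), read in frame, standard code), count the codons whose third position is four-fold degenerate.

Codon 1 AGG (Arg): third position 2-fold.
Codon 2 TCA (Ser): third position 4-fold.
Codon 3 GTA (Val): third position 4-fold.
Codon 4 CTC (Leu): third position 4-fold.
Codon 5 TCC (Ser): third position 4-fold.
Codon 6 ACT (Thr): third position 4-fold.
Codon 7 GTG (Val): third position 4-fold.
Codon 8 ATA (Ile): third position 3-fold.
Codon 9 AAG (Lys): third position 2-fold.
Four-fold degenerate third positions: 6.

6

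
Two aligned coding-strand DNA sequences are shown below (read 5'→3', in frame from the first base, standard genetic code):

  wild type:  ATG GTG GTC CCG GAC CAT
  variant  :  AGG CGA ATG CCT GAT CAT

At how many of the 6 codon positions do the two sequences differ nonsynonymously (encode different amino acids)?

3

Codon 1: ATG Met / AGG Arg — nonsynonymous.
Codon 2: GTG Val / CGA Arg — nonsynonymous.
Codon 3: GTC Val / ATG Met — nonsynonymous.
Codon 4: CCG Pro / CCT Pro — synonymous.
Codon 5: GAC Asp / GAT Asp — synonymous.
Codon 6: CAT His / CAT His — identical.
Nonsynonymous differences: 3.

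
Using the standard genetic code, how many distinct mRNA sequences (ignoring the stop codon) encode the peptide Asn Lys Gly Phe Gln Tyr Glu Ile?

768

Asn: 2 codons.
Lys: 2 codons.
Gly: 4 codons.
Phe: 2 codons.
Gln: 2 codons.
Tyr: 2 codons.
Glu: 2 codons.
Ile: 3 codons.
2 × 2 × 4 × 2 × 2 × 2 × 2 × 3 = 768.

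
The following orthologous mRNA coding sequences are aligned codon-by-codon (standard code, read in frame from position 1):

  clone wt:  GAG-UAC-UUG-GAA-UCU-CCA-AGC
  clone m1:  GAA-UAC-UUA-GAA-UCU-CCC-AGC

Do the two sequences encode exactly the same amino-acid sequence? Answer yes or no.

Codon 1: GAG Glu / GAA Glu — synonymous.
Codon 2: UAC Tyr / UAC Tyr — identical.
Codon 3: UUG Leu / UUA Leu — synonymous.
Codon 4: GAA Glu / GAA Glu — identical.
Codon 5: UCU Ser / UCU Ser — identical.
Codon 6: CCA Pro / CCC Pro — synonymous.
Codon 7: AGC Ser / AGC Ser — identical.
Nonsynonymous differences: 0 → same protein.

yes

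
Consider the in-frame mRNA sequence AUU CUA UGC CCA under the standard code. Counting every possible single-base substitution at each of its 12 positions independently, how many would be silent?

10

Codon 1 (AUU, Ile): 2 synonymous substitutions.
Codon 2 (CUA, Leu): 4 synonymous substitutions.
Codon 3 (UGC, Cys): 1 synonymous substitution.
Codon 4 (CCA, Pro): 3 synonymous substitutions.
Total: 2 + 4 + 1 + 3 = 10.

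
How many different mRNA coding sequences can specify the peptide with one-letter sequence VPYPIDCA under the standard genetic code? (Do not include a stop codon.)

6144

Val: 4 codons.
Pro: 4 codons.
Tyr: 2 codons.
Pro: 4 codons.
Ile: 3 codons.
Asp: 2 codons.
Cys: 2 codons.
Ala: 4 codons.
4 × 4 × 2 × 4 × 3 × 2 × 2 × 4 = 6144.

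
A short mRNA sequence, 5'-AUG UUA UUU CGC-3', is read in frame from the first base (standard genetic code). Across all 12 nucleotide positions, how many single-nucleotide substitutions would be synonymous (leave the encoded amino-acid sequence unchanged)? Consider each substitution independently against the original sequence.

Codon 1 (AUG, Met): 0 synonymous substitutions.
Codon 2 (UUA, Leu): 2 synonymous substitutions.
Codon 3 (UUU, Phe): 1 synonymous substitution.
Codon 4 (CGC, Arg): 3 synonymous substitutions.
Total: 0 + 2 + 1 + 3 = 6.

6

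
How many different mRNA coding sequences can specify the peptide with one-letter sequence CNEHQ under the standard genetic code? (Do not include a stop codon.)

Cys: 2 codons.
Asn: 2 codons.
Glu: 2 codons.
His: 2 codons.
Gln: 2 codons.
2 × 2 × 2 × 2 × 2 = 32.

32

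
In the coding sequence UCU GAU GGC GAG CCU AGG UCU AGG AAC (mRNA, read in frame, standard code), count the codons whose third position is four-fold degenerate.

Codon 1 UCU (Ser): third position 4-fold.
Codon 2 GAU (Asp): third position 2-fold.
Codon 3 GGC (Gly): third position 4-fold.
Codon 4 GAG (Glu): third position 2-fold.
Codon 5 CCU (Pro): third position 4-fold.
Codon 6 AGG (Arg): third position 2-fold.
Codon 7 UCU (Ser): third position 4-fold.
Codon 8 AGG (Arg): third position 2-fold.
Codon 9 AAC (Asn): third position 2-fold.
Four-fold degenerate third positions: 4.

4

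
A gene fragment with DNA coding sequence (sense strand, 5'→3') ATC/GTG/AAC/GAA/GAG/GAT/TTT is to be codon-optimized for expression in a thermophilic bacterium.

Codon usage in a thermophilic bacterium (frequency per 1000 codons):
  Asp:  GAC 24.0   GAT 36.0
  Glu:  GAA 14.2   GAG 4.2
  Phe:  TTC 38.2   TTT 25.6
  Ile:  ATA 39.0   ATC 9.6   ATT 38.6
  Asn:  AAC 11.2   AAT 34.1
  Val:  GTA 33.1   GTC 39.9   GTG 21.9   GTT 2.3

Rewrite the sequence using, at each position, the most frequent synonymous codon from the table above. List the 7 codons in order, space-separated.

Codon 1 (Ile): best is ATA at 39.0.
Codon 2 (Val): best is GTC at 39.9.
Codon 3 (Asn): best is AAT at 34.1.
Codon 4 (Glu): best is GAA at 14.2.
Codon 5 (Glu): best is GAA at 14.2.
Codon 6 (Asp): best is GAT at 36.0.
Codon 7 (Phe): best is TTC at 38.2.

ATA GTC AAT GAA GAA GAT TTC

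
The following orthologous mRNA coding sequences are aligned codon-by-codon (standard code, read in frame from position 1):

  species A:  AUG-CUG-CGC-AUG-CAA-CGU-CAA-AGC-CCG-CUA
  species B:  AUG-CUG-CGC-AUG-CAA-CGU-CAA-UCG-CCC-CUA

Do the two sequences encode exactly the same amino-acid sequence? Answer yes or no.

Codon 1: AUG Met / AUG Met — identical.
Codon 2: CUG Leu / CUG Leu — identical.
Codon 3: CGC Arg / CGC Arg — identical.
Codon 4: AUG Met / AUG Met — identical.
Codon 5: CAA Gln / CAA Gln — identical.
Codon 6: CGU Arg / CGU Arg — identical.
Codon 7: CAA Gln / CAA Gln — identical.
Codon 8: AGC Ser / UCG Ser — synonymous.
Codon 9: CCG Pro / CCC Pro — synonymous.
Codon 10: CUA Leu / CUA Leu — identical.
Nonsynonymous differences: 0 → same protein.

yes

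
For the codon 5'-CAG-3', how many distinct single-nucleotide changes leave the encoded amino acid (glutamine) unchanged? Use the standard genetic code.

1

Position 1: none → 0 synonymous.
Position 2: none → 0 synonymous.
Position 3: CAA → 1 synonymous.
Total: 0 + 0 + 1 = 1.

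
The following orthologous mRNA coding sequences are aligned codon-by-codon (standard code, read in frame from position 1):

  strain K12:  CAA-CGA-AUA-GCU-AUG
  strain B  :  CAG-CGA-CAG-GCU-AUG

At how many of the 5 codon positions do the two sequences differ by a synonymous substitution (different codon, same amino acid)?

1

Codon 1: CAA Gln / CAG Gln — synonymous.
Codon 2: CGA Arg / CGA Arg — identical.
Codon 3: AUA Ile / CAG Gln — nonsynonymous.
Codon 4: GCU Ala / GCU Ala — identical.
Codon 5: AUG Met / AUG Met — identical.
Synonymous differences: 1.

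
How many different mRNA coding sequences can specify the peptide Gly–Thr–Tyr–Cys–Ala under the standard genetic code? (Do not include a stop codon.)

Gly: 4 codons.
Thr: 4 codons.
Tyr: 2 codons.
Cys: 2 codons.
Ala: 4 codons.
4 × 4 × 2 × 2 × 4 = 256.

256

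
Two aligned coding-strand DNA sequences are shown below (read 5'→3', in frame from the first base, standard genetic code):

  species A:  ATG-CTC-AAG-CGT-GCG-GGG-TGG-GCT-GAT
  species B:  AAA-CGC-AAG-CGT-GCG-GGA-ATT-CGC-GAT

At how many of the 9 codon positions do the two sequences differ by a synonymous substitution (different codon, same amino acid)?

Codon 1: ATG Met / AAA Lys — nonsynonymous.
Codon 2: CTC Leu / CGC Arg — nonsynonymous.
Codon 3: AAG Lys / AAG Lys — identical.
Codon 4: CGT Arg / CGT Arg — identical.
Codon 5: GCG Ala / GCG Ala — identical.
Codon 6: GGG Gly / GGA Gly — synonymous.
Codon 7: TGG Trp / ATT Ile — nonsynonymous.
Codon 8: GCT Ala / CGC Arg — nonsynonymous.
Codon 9: GAT Asp / GAT Asp — identical.
Synonymous differences: 1.

1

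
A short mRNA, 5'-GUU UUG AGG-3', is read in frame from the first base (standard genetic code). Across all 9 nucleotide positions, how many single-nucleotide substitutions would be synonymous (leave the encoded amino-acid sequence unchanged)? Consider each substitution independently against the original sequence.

Codon 1 (GUU, Val): 3 synonymous substitutions.
Codon 2 (UUG, Leu): 2 synonymous substitutions.
Codon 3 (AGG, Arg): 2 synonymous substitutions.
Total: 3 + 2 + 2 = 7.

7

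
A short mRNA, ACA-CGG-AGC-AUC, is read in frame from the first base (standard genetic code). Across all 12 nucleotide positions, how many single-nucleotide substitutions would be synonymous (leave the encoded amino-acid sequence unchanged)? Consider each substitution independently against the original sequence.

10

Codon 1 (ACA, Thr): 3 synonymous substitutions.
Codon 2 (CGG, Arg): 4 synonymous substitutions.
Codon 3 (AGC, Ser): 1 synonymous substitution.
Codon 4 (AUC, Ile): 2 synonymous substitutions.
Total: 3 + 4 + 1 + 2 = 10.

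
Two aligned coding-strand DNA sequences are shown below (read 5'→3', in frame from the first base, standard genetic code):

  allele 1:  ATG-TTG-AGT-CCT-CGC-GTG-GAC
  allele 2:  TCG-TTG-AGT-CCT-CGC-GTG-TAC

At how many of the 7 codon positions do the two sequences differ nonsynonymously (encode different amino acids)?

2

Codon 1: ATG Met / TCG Ser — nonsynonymous.
Codon 2: TTG Leu / TTG Leu — identical.
Codon 3: AGT Ser / AGT Ser — identical.
Codon 4: CCT Pro / CCT Pro — identical.
Codon 5: CGC Arg / CGC Arg — identical.
Codon 6: GTG Val / GTG Val — identical.
Codon 7: GAC Asp / TAC Tyr — nonsynonymous.
Nonsynonymous differences: 2.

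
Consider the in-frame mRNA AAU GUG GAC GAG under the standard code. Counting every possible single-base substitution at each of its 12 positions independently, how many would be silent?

Codon 1 (AAU, Asn): 1 synonymous substitution.
Codon 2 (GUG, Val): 3 synonymous substitutions.
Codon 3 (GAC, Asp): 1 synonymous substitution.
Codon 4 (GAG, Glu): 1 synonymous substitution.
Total: 1 + 3 + 1 + 1 = 6.

6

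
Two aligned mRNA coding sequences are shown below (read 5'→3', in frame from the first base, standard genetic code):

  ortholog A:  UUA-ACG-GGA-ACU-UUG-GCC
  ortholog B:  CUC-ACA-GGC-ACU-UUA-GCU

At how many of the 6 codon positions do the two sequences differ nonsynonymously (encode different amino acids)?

Codon 1: UUA Leu / CUC Leu — synonymous.
Codon 2: ACG Thr / ACA Thr — synonymous.
Codon 3: GGA Gly / GGC Gly — synonymous.
Codon 4: ACU Thr / ACU Thr — identical.
Codon 5: UUG Leu / UUA Leu — synonymous.
Codon 6: GCC Ala / GCU Ala — synonymous.
Nonsynonymous differences: 0.

0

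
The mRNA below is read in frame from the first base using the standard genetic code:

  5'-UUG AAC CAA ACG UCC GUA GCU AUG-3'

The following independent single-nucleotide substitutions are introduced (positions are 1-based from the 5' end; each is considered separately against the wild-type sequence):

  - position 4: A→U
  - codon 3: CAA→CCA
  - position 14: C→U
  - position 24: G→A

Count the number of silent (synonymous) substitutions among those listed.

Codon 2: AAC (Asn) → UAC (Tyr) — missense.
Codon 3: CAA (Gln) → CCA (Pro) — missense.
Codon 5: UCC (Ser) → UUC (Phe) — missense.
Codon 8: AUG (Met) → AUA (Ile) — missense.
Synonymous: 0 of 4.

0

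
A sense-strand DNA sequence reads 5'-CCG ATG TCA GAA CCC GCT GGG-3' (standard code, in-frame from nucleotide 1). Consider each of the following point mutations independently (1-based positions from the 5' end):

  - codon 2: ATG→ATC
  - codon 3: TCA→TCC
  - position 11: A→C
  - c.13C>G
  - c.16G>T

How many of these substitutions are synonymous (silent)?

Codon 2: ATG (Met) → ATC (Ile) — missense.
Codon 3: TCA (Ser) → TCC (Ser) — synonymous.
Codon 4: GAA (Glu) → GCA (Ala) — missense.
Codon 5: CCC (Pro) → GCC (Ala) — missense.
Codon 6: GCT (Ala) → TCT (Ser) — missense.
Synonymous: 1 of 5.

1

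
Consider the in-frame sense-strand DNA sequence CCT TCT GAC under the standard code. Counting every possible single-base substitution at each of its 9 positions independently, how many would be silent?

7

Codon 1 (CCT, Pro): 3 synonymous substitutions.
Codon 2 (TCT, Ser): 3 synonymous substitutions.
Codon 3 (GAC, Asp): 1 synonymous substitution.
Total: 3 + 3 + 1 = 7.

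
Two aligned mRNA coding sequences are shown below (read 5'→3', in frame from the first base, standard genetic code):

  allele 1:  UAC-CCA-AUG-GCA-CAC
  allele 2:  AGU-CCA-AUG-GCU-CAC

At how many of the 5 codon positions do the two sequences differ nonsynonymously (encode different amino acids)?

1

Codon 1: UAC Tyr / AGU Ser — nonsynonymous.
Codon 2: CCA Pro / CCA Pro — identical.
Codon 3: AUG Met / AUG Met — identical.
Codon 4: GCA Ala / GCU Ala — synonymous.
Codon 5: CAC His / CAC His — identical.
Nonsynonymous differences: 1.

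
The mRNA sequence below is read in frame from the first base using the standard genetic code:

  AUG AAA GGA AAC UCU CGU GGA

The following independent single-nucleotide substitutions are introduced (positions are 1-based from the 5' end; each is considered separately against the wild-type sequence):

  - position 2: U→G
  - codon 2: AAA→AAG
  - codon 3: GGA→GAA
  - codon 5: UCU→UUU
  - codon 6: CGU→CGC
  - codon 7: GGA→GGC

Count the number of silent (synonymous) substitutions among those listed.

Codon 1: AUG (Met) → AGG (Arg) — missense.
Codon 2: AAA (Lys) → AAG (Lys) — synonymous.
Codon 3: GGA (Gly) → GAA (Glu) — missense.
Codon 5: UCU (Ser) → UUU (Phe) — missense.
Codon 6: CGU (Arg) → CGC (Arg) — synonymous.
Codon 7: GGA (Gly) → GGC (Gly) — synonymous.
Synonymous: 3 of 6.

3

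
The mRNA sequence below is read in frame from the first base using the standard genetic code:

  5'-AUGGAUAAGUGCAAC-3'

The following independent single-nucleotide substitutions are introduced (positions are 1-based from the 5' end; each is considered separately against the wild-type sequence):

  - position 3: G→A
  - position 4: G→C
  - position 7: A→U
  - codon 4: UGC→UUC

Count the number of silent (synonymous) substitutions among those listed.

0

Codon 1: AUG (Met) → AUA (Ile) — missense.
Codon 2: GAU (Asp) → CAU (His) — missense.
Codon 3: AAG (Lys) → UAG (Stop) — nonsense.
Codon 4: UGC (Cys) → UUC (Phe) — missense.
Synonymous: 0 of 4.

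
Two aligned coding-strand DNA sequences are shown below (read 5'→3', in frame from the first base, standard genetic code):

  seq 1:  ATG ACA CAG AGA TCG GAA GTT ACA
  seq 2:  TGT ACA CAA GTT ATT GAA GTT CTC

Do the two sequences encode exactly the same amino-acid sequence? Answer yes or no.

Codon 1: ATG Met / TGT Cys — nonsynonymous.
Codon 2: ACA Thr / ACA Thr — identical.
Codon 3: CAG Gln / CAA Gln — synonymous.
Codon 4: AGA Arg / GTT Val — nonsynonymous.
Codon 5: TCG Ser / ATT Ile — nonsynonymous.
Codon 6: GAA Glu / GAA Glu — identical.
Codon 7: GTT Val / GTT Val — identical.
Codon 8: ACA Thr / CTC Leu — nonsynonymous.
Nonsynonymous differences: 4 → different protein.

no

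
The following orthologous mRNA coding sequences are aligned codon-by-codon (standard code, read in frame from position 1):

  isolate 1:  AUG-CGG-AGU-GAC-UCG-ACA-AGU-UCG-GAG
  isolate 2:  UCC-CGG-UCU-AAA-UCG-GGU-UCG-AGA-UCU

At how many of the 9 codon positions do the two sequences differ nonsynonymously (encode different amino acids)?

Codon 1: AUG Met / UCC Ser — nonsynonymous.
Codon 2: CGG Arg / CGG Arg — identical.
Codon 3: AGU Ser / UCU Ser — synonymous.
Codon 4: GAC Asp / AAA Lys — nonsynonymous.
Codon 5: UCG Ser / UCG Ser — identical.
Codon 6: ACA Thr / GGU Gly — nonsynonymous.
Codon 7: AGU Ser / UCG Ser — synonymous.
Codon 8: UCG Ser / AGA Arg — nonsynonymous.
Codon 9: GAG Glu / UCU Ser — nonsynonymous.
Nonsynonymous differences: 5.

5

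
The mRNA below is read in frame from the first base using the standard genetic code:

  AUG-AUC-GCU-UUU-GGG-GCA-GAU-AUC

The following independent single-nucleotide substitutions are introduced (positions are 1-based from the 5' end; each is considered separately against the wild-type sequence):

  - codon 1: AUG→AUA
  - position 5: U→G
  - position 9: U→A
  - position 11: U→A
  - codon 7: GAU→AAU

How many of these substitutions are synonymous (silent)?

Codon 1: AUG (Met) → AUA (Ile) — missense.
Codon 2: AUC (Ile) → AGC (Ser) — missense.
Codon 3: GCU (Ala) → GCA (Ala) — synonymous.
Codon 4: UUU (Phe) → UAU (Tyr) — missense.
Codon 7: GAU (Asp) → AAU (Asn) — missense.
Synonymous: 1 of 5.

1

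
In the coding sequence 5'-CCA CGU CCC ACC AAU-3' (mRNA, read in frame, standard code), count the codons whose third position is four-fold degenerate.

Codon 1 CCA (Pro): third position 4-fold.
Codon 2 CGU (Arg): third position 4-fold.
Codon 3 CCC (Pro): third position 4-fold.
Codon 4 ACC (Thr): third position 4-fold.
Codon 5 AAU (Asn): third position 2-fold.
Four-fold degenerate third positions: 4.

4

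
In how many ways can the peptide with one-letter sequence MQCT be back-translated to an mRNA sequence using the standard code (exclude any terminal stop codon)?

Met: 1 codon.
Gln: 2 codons.
Cys: 2 codons.
Thr: 4 codons.
1 × 2 × 2 × 4 = 16.

16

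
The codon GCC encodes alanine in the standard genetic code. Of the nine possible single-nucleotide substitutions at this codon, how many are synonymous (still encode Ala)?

3

Position 1: none → 0 synonymous.
Position 2: none → 0 synonymous.
Position 3: GCU, GCA, GCG → 3 synonymous.
Total: 0 + 0 + 3 = 3.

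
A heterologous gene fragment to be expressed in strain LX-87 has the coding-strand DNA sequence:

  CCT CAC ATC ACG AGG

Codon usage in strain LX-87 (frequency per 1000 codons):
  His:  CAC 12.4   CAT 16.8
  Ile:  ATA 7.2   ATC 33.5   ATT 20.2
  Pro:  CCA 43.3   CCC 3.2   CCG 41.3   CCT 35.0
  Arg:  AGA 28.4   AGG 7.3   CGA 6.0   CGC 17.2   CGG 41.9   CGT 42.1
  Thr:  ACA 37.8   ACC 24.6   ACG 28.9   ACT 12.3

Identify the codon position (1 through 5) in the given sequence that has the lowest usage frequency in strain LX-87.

Codon 1 CCT (Pro): 35.0 per 1000.
Codon 2 CAC (His): 12.4 per 1000.
Codon 3 ATC (Ile): 33.5 per 1000.
Codon 4 ACG (Thr): 28.9 per 1000.
Codon 5 AGG (Arg): 7.3 per 1000.
Lowest frequency is 7.3 at codon 5.

5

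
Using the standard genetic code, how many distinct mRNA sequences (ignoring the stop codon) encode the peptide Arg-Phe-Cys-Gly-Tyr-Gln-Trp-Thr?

1536

Arg: 6 codons.
Phe: 2 codons.
Cys: 2 codons.
Gly: 4 codons.
Tyr: 2 codons.
Gln: 2 codons.
Trp: 1 codon.
Thr: 4 codons.
6 × 2 × 2 × 4 × 2 × 2 × 1 × 4 = 1536.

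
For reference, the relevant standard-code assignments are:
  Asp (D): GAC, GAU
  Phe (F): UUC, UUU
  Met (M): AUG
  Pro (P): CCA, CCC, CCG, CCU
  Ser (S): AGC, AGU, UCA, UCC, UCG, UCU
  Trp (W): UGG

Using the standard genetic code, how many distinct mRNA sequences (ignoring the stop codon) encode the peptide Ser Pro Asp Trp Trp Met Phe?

Ser: 6 codons.
Pro: 4 codons.
Asp: 2 codons.
Trp: 1 codon.
Trp: 1 codon.
Met: 1 codon.
Phe: 2 codons.
6 × 4 × 2 × 1 × 1 × 1 × 2 = 96.

96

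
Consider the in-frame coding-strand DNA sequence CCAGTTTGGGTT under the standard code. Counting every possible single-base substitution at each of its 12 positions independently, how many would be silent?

Codon 1 (CCA, Pro): 3 synonymous substitutions.
Codon 2 (GTT, Val): 3 synonymous substitutions.
Codon 3 (TGG, Trp): 0 synonymous substitutions.
Codon 4 (GTT, Val): 3 synonymous substitutions.
Total: 3 + 3 + 0 + 3 = 9.

9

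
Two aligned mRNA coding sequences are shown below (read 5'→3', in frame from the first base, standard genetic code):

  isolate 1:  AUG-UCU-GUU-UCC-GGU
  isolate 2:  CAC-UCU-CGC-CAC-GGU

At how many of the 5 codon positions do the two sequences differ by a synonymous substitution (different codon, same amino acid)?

0

Codon 1: AUG Met / CAC His — nonsynonymous.
Codon 2: UCU Ser / UCU Ser — identical.
Codon 3: GUU Val / CGC Arg — nonsynonymous.
Codon 4: UCC Ser / CAC His — nonsynonymous.
Codon 5: GGU Gly / GGU Gly — identical.
Synonymous differences: 0.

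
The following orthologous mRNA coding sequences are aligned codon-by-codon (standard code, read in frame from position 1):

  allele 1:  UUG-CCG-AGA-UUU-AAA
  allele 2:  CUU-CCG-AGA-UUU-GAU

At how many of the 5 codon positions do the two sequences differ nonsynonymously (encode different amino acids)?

Codon 1: UUG Leu / CUU Leu — synonymous.
Codon 2: CCG Pro / CCG Pro — identical.
Codon 3: AGA Arg / AGA Arg — identical.
Codon 4: UUU Phe / UUU Phe — identical.
Codon 5: AAA Lys / GAU Asp — nonsynonymous.
Nonsynonymous differences: 1.

1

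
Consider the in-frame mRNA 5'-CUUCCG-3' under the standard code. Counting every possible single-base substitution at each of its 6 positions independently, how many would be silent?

Codon 1 (CUU, Leu): 3 synonymous substitutions.
Codon 2 (CCG, Pro): 3 synonymous substitutions.
Total: 3 + 3 = 6.

6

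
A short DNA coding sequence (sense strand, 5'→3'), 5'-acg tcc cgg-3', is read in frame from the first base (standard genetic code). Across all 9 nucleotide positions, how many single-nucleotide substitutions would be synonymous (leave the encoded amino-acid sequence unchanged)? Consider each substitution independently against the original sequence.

10

Codon 1 (ACG, Thr): 3 synonymous substitutions.
Codon 2 (TCC, Ser): 3 synonymous substitutions.
Codon 3 (CGG, Arg): 4 synonymous substitutions.
Total: 3 + 3 + 4 = 10.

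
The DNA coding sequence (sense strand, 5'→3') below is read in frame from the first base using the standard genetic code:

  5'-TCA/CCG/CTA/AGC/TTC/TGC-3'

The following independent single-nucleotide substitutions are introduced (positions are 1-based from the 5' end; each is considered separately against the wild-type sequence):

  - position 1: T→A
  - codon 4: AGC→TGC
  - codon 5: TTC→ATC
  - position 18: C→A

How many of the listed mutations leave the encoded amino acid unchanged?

0

Codon 1: TCA (Ser) → ACA (Thr) — missense.
Codon 4: AGC (Ser) → TGC (Cys) — missense.
Codon 5: TTC (Phe) → ATC (Ile) — missense.
Codon 6: TGC (Cys) → TGA (Stop) — nonsense.
Synonymous: 0 of 4.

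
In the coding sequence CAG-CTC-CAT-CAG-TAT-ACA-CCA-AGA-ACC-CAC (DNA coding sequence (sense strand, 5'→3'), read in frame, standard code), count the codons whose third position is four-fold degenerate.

4

Codon 1 CAG (Gln): third position 2-fold.
Codon 2 CTC (Leu): third position 4-fold.
Codon 3 CAT (His): third position 2-fold.
Codon 4 CAG (Gln): third position 2-fold.
Codon 5 TAT (Tyr): third position 2-fold.
Codon 6 ACA (Thr): third position 4-fold.
Codon 7 CCA (Pro): third position 4-fold.
Codon 8 AGA (Arg): third position 2-fold.
Codon 9 ACC (Thr): third position 4-fold.
Codon 10 CAC (His): third position 2-fold.
Four-fold degenerate third positions: 4.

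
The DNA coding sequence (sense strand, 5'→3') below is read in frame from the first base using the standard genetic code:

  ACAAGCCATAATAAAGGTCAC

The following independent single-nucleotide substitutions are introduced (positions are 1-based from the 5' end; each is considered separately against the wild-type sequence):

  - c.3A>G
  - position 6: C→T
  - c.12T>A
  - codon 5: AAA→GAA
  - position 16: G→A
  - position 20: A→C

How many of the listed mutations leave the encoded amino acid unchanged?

2

Codon 1: ACA (Thr) → ACG (Thr) — synonymous.
Codon 2: AGC (Ser) → AGT (Ser) — synonymous.
Codon 4: AAT (Asn) → AAA (Lys) — missense.
Codon 5: AAA (Lys) → GAA (Glu) — missense.
Codon 6: GGT (Gly) → AGT (Ser) — missense.
Codon 7: CAC (His) → CCC (Pro) — missense.
Synonymous: 2 of 6.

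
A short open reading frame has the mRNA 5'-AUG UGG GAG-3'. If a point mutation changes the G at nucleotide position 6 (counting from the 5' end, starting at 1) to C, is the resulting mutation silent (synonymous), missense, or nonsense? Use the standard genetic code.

missense

Position 6 falls in codon 2: UGG → Trp.
After the substitution the codon is UGC → Cys.
Trp ≠ Cys, so this is a missense mutation.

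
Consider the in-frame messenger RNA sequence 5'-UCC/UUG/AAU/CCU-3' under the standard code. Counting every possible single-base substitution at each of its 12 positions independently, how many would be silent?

9

Codon 1 (UCC, Ser): 3 synonymous substitutions.
Codon 2 (UUG, Leu): 2 synonymous substitutions.
Codon 3 (AAU, Asn): 1 synonymous substitution.
Codon 4 (CCU, Pro): 3 synonymous substitutions.
Total: 3 + 2 + 1 + 3 = 9.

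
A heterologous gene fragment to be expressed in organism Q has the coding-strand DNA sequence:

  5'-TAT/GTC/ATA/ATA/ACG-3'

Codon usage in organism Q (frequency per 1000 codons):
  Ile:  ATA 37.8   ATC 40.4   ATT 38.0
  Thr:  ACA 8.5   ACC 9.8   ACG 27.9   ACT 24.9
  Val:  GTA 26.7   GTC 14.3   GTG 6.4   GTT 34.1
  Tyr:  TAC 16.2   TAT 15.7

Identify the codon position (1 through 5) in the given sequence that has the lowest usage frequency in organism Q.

2

Codon 1 TAT (Tyr): 15.7 per 1000.
Codon 2 GTC (Val): 14.3 per 1000.
Codon 3 ATA (Ile): 37.8 per 1000.
Codon 4 ATA (Ile): 37.8 per 1000.
Codon 5 ACG (Thr): 27.9 per 1000.
Lowest frequency is 14.3 at codon 2.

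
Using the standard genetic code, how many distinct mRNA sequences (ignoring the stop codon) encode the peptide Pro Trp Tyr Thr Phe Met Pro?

256

Pro: 4 codons.
Trp: 1 codon.
Tyr: 2 codons.
Thr: 4 codons.
Phe: 2 codons.
Met: 1 codon.
Pro: 4 codons.
4 × 1 × 2 × 4 × 2 × 1 × 4 = 256.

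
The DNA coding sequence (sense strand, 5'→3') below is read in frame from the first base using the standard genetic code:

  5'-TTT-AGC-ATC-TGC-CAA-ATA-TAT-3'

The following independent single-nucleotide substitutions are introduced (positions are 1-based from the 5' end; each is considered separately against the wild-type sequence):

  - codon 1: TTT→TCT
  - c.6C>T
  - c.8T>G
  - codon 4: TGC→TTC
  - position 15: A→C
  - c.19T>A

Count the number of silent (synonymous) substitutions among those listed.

1

Codon 1: TTT (Phe) → TCT (Ser) — missense.
Codon 2: AGC (Ser) → AGT (Ser) — synonymous.
Codon 3: ATC (Ile) → AGC (Ser) — missense.
Codon 4: TGC (Cys) → TTC (Phe) — missense.
Codon 5: CAA (Gln) → CAC (His) — missense.
Codon 7: TAT (Tyr) → AAT (Asn) — missense.
Synonymous: 1 of 6.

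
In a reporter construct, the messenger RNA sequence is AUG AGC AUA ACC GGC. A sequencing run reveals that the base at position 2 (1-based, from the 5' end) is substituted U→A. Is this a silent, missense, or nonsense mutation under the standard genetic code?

Position 2 falls in codon 1: AUG → Met.
After the substitution the codon is AAG → Lys.
Met ≠ Lys, so this is a missense mutation.

missense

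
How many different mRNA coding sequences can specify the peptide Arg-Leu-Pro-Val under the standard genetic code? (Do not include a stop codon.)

576

Arg: 6 codons.
Leu: 6 codons.
Pro: 4 codons.
Val: 4 codons.
6 × 6 × 4 × 4 = 576.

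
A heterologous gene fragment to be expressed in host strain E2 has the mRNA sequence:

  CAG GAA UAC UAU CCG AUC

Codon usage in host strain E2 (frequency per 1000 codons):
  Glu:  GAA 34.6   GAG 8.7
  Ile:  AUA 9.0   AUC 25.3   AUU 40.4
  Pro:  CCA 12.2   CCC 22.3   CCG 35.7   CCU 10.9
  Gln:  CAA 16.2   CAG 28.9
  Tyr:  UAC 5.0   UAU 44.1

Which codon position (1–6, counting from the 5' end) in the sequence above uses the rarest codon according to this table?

Codon 1 CAG (Gln): 28.9 per 1000.
Codon 2 GAA (Glu): 34.6 per 1000.
Codon 3 UAC (Tyr): 5.0 per 1000.
Codon 4 UAU (Tyr): 44.1 per 1000.
Codon 5 CCG (Pro): 35.7 per 1000.
Codon 6 AUC (Ile): 25.3 per 1000.
Lowest frequency is 5.0 at codon 3.

3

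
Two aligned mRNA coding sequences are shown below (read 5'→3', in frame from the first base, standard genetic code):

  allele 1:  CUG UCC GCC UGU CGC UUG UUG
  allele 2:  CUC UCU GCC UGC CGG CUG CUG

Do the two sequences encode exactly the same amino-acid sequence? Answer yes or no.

yes

Codon 1: CUG Leu / CUC Leu — synonymous.
Codon 2: UCC Ser / UCU Ser — synonymous.
Codon 3: GCC Ala / GCC Ala — identical.
Codon 4: UGU Cys / UGC Cys — synonymous.
Codon 5: CGC Arg / CGG Arg — synonymous.
Codon 6: UUG Leu / CUG Leu — synonymous.
Codon 7: UUG Leu / CUG Leu — synonymous.
Nonsynonymous differences: 0 → same protein.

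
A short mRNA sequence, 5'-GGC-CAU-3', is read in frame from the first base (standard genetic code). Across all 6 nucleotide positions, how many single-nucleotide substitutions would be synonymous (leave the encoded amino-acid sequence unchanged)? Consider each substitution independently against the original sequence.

4

Codon 1 (GGC, Gly): 3 synonymous substitutions.
Codon 2 (CAU, His): 1 synonymous substitution.
Total: 3 + 1 = 4.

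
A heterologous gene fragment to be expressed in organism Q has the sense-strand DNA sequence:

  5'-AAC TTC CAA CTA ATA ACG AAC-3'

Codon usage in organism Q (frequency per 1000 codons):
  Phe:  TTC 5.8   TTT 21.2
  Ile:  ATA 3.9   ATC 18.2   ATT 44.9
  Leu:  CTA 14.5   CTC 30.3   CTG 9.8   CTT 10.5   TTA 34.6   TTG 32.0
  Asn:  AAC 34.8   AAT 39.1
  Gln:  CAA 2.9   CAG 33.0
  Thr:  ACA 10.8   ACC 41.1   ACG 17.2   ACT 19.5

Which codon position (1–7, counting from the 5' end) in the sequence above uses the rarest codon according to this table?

3

Codon 1 AAC (Asn): 34.8 per 1000.
Codon 2 TTC (Phe): 5.8 per 1000.
Codon 3 CAA (Gln): 2.9 per 1000.
Codon 4 CTA (Leu): 14.5 per 1000.
Codon 5 ATA (Ile): 3.9 per 1000.
Codon 6 ACG (Thr): 17.2 per 1000.
Codon 7 AAC (Asn): 34.8 per 1000.
Lowest frequency is 2.9 at codon 3.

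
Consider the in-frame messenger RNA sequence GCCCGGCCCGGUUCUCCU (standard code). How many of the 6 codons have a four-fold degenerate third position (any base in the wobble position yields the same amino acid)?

6

Codon 1 GCC (Ala): third position 4-fold.
Codon 2 CGG (Arg): third position 4-fold.
Codon 3 CCC (Pro): third position 4-fold.
Codon 4 GGU (Gly): third position 4-fold.
Codon 5 UCU (Ser): third position 4-fold.
Codon 6 CCU (Pro): third position 4-fold.
Four-fold degenerate third positions: 6.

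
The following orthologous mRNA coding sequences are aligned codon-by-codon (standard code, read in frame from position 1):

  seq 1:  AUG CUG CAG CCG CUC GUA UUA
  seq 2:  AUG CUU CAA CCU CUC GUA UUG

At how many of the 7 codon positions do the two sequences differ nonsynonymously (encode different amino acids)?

0

Codon 1: AUG Met / AUG Met — identical.
Codon 2: CUG Leu / CUU Leu — synonymous.
Codon 3: CAG Gln / CAA Gln — synonymous.
Codon 4: CCG Pro / CCU Pro — synonymous.
Codon 5: CUC Leu / CUC Leu — identical.
Codon 6: GUA Val / GUA Val — identical.
Codon 7: UUA Leu / UUG Leu — synonymous.
Nonsynonymous differences: 0.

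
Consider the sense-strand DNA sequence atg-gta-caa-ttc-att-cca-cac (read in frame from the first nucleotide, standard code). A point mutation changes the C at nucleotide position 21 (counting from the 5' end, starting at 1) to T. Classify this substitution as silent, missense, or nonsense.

silent

Position 21 falls in codon 7: CAC → His.
After the substitution the codon is CAT → His.
Both encode His, so the change is synonymous.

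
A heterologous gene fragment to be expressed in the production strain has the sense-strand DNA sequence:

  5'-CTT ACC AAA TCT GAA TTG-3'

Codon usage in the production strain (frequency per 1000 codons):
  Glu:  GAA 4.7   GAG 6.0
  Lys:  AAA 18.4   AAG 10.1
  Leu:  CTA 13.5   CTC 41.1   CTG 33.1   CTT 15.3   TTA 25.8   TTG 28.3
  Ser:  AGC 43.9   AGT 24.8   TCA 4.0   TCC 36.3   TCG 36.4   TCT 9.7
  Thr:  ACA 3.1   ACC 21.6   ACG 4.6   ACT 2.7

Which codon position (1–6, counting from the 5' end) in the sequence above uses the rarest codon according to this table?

5

Codon 1 CTT (Leu): 15.3 per 1000.
Codon 2 ACC (Thr): 21.6 per 1000.
Codon 3 AAA (Lys): 18.4 per 1000.
Codon 4 TCT (Ser): 9.7 per 1000.
Codon 5 GAA (Glu): 4.7 per 1000.
Codon 6 TTG (Leu): 28.3 per 1000.
Lowest frequency is 4.7 at codon 5.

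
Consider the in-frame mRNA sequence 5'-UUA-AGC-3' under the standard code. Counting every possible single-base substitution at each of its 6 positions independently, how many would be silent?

Codon 1 (UUA, Leu): 2 synonymous substitutions.
Codon 2 (AGC, Ser): 1 synonymous substitution.
Total: 2 + 1 = 3.

3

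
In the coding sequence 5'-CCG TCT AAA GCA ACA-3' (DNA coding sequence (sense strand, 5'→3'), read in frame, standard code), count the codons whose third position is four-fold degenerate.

Codon 1 CCG (Pro): third position 4-fold.
Codon 2 TCT (Ser): third position 4-fold.
Codon 3 AAA (Lys): third position 2-fold.
Codon 4 GCA (Ala): third position 4-fold.
Codon 5 ACA (Thr): third position 4-fold.
Four-fold degenerate third positions: 4.

4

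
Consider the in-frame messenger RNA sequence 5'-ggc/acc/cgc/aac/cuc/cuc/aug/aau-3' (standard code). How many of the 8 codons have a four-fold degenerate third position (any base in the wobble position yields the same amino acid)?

5

Codon 1 GGC (Gly): third position 4-fold.
Codon 2 ACC (Thr): third position 4-fold.
Codon 3 CGC (Arg): third position 4-fold.
Codon 4 AAC (Asn): third position 2-fold.
Codon 5 CUC (Leu): third position 4-fold.
Codon 6 CUC (Leu): third position 4-fold.
Codon 7 AUG (Met): third position 1-fold.
Codon 8 AAU (Asn): third position 2-fold.
Four-fold degenerate third positions: 5.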